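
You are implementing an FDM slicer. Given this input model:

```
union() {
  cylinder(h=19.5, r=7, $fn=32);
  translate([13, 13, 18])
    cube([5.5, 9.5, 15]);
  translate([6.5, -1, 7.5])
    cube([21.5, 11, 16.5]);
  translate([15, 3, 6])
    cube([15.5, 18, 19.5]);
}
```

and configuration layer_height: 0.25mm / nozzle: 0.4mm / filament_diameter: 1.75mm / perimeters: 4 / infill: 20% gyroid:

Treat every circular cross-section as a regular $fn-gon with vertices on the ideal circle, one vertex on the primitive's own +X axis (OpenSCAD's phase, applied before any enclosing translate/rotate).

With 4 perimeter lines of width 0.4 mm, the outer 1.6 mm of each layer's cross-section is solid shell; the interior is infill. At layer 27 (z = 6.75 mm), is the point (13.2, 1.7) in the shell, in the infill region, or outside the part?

At z = 6.75 mm: the r=7 cylinder contributes a regular 32-gon of circumradius 7; the cube at (13, 13) is not intersected at this z (z outside [18, 33]); the cube at (6.5, -1) is not intersected at this z (z outside [7.5, 24]); the cube at (15, 3) (footprint 15.5×18) is included at this height; Taking the union: the 2 present regions are separate (no shared area or edge), so areas and boundary lengths simply add and each stays a separate island — 2 connected regions. Overall, the cross-section has 2 separate islands. The nearest boundary edge runs (30.50, 3.00)→(15.00, 3.00); distance from the point to it = 2.22 mm. The point is not inside any of the regions above, so it lies outside the cross-section (2.22 mm from the nearest boundary).

outside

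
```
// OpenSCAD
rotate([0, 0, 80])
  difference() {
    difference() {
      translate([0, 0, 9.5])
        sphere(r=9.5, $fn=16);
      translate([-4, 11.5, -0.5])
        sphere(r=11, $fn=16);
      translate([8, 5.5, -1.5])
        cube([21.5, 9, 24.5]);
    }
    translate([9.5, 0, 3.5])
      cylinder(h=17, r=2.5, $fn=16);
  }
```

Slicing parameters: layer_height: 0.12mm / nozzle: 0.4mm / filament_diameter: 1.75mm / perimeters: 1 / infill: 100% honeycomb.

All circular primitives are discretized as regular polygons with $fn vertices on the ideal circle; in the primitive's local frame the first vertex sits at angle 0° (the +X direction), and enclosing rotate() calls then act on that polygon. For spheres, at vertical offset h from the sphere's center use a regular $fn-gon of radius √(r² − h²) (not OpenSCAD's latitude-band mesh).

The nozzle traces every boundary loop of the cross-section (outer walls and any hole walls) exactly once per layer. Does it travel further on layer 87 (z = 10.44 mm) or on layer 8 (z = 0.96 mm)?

layer 87 (z = 10.44 mm)

Layer 87 (z = 10.44): the r=9.5 sphere contributes a regular 16-gon of circumradius √(9.5²−0.94²) = 9.453 (perimeter = 2·16·9.453·sin(180°/16) = 59.02 mm); the r=11 sphere at (-4, 11.5) slices to a regular 16-gon of circumradius 1.147 (√(r²−h²) with h=10.94 from center) (perimeter = 2·16·1.147·sin(180°/16) = 7.16 mm); the 21.5×9 cube at (8, 5.5) contributes its full rectangle (perimeter 61.00 mm); After the difference (first − rest): starting from the r=9.5 sphere, the r=11 sphere at (-4, 11.5) misses the remaining region (no effect); the 21.5×9 cube at (8, 5.5) misses the remaining region (no effect) — boundary = 59.02 mm; the r=2.5 cylinder at (9.5, 0) gives a regular 16-gon of circumradius 2.5 (constant along its height) (perimeter = 2·16·2.500·sin(180°/16) = 15.61 mm); After the difference (first − rest): starting from the result so far, the r=2.5 cylinder at (9.5, 0) partially overlaps it — only the 8.15 mm² overlap (of its 19.13 mm²) is removed, clipping the outline — boundary = 60.87 mm; (whole slice rotated 80° about Z — lengths, areas and connectivity unchanged). So its perimeter = 60.87 mm. Layer 8 (z = 0.96): the r=9.5 sphere slices to a regular 16-gon of circumradius 4.162 (√(r²−h²) with h=8.54 from center) (perimeter = 2·16·4.162·sin(180°/16) = 25.98 mm); the r=11 sphere at (-4, 11.5) contributes a regular 16-gon of circumradius √(11²−1.46²) = 10.903 (perimeter = 2·16·10.903·sin(180°/16) = 68.06 mm); the cube at (8, 5.5) is present — its section is the full 21.5×9 rectangle (perimeter 61.00 mm); After the difference (first − rest): starting from the r=9.5 sphere, the r=11 sphere at (-4, 11.5) partially overlaps it — only the 13.45 mm² overlap (of its 363.91 mm²) is removed, clipping the outline; the 21.5×9 cube at (8, 5.5) misses the remaining region (no effect) — boundary = 24.48 mm; the cylinder at (9.5, 0) is not intersected at this z (z outside [3.5, 20.5]); Taking the first minus the rest: none of the subtracted shapes is present at this height, so the result so far is unchanged — boundary = 24.48 mm; (rotated 80° about Z; rotation is an isometry so areas/perimeters/island counts are preserved). So its perimeter = 24.48 mm. Layer 87 is larger (60.87 vs 24.48 mm).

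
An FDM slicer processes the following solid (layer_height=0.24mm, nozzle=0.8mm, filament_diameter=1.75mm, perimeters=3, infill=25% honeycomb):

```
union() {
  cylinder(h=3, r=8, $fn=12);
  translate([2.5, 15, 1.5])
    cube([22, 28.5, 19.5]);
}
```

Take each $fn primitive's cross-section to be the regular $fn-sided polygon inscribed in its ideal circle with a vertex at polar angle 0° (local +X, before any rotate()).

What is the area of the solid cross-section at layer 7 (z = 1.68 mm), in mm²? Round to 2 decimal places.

At z = 1.68 mm: the r=8 cylinder gives a regular 12-gon of circumradius 8 (constant along its height) (area = (12/2)·8.000²·sin(360°/12) = 192.00 mm²); the 22×28.5 cube at (2.5, 15) contributes its full rectangle (area 627.00 mm²); Taking the union: the 2 present regions are separate (no shared area or edge), so areas and boundary lengths simply add and each stays a separate island — area = 819.00 mm². Overall, the cross-section has 2 separate islands. Net area = 819.00 mm².

819.00 mm²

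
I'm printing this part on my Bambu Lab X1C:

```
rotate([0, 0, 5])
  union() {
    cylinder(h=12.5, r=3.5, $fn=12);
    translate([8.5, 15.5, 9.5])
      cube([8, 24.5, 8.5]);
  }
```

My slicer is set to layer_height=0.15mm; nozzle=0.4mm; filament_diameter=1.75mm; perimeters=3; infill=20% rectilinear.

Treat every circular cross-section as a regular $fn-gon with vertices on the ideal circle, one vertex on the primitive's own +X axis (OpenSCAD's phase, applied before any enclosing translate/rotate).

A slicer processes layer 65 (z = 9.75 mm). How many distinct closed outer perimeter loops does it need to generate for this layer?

2

At z = 9.75 mm: the cylinder: section is a regular 12-gon, circumradius r=3.5; the 8×24.5 cube at (8.5, 15.5) contributes its full rectangle; Combining (union): the 2 present regions are separate (no shared area or edge), so areas and boundary lengths simply add and each stays a separate island — 2 connected regions; (rotated 5° about Z; rotation is an isometry so areas/perimeters/island counts are preserved). The result has 2 disconnected regions.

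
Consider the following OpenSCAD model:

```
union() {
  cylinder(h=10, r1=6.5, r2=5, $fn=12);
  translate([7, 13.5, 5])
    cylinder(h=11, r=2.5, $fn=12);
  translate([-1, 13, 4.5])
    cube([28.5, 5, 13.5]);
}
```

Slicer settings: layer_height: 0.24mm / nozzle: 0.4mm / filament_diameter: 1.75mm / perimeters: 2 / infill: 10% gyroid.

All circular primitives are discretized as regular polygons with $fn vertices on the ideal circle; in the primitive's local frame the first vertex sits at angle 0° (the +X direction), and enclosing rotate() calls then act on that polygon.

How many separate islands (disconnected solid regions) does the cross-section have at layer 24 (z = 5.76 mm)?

2

At z = 5.76 mm: the cone: at t=0.576 of its height the radius interpolates to r₁+(r₂−r₁)t = 5.636, giving a regular 12-gon of that circumradius; the r=2.5 cylinder at (7, 13.5) contributes a regular 12-gon of circumradius 2.5; the cube at (-1, 13) (footprint 28.5×5) is included at this height; Combining (union): the regions partially overlap (shared area 11.81 mm²), so overlapping operands fuse into one piece — 2 connected regions. Overall, the cross-section has 2 separate islands. Island count = 2.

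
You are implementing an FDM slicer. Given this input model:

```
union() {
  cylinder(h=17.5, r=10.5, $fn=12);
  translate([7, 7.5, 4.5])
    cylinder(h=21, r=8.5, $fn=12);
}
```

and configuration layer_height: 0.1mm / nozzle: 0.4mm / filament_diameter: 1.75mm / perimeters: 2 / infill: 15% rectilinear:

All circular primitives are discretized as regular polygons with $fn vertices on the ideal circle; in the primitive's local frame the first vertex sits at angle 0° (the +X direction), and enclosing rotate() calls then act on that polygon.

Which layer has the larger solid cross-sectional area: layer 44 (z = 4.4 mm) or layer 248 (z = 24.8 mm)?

Layer 44 (z = 4.4): the r=10.5 cylinder gives a regular 12-gon of circumradius 10.5 (constant along its height) (area = (12/2)·10.500²·sin(360°/12) = 330.75 mm²); the cylinder at (7, 7.5) is not intersected at this z (z outside [4.5, 25.5]); Combining (union): only the r=10.5 cylinder is present, so the union is just that shape — area = 330.75 mm². So its area = 330.75 mm². Layer 248 (z = 24.8): the cylinder does not reach this height (z outside [0, 17.5]); the r=8.5 cylinder at (7, 7.5) contributes a regular 12-gon of circumradius 8.5 (area = (12/2)·8.500²·sin(360°/12) = 216.75 mm²); Taking the union: only the r=8.5 cylinder at (7, 7.5) is present, so the union is just that shape — area = 216.75 mm². So its area = 216.75 mm². Layer 44 is larger (330.75 vs 216.75 mm²).

layer 44 (z = 4.4 mm)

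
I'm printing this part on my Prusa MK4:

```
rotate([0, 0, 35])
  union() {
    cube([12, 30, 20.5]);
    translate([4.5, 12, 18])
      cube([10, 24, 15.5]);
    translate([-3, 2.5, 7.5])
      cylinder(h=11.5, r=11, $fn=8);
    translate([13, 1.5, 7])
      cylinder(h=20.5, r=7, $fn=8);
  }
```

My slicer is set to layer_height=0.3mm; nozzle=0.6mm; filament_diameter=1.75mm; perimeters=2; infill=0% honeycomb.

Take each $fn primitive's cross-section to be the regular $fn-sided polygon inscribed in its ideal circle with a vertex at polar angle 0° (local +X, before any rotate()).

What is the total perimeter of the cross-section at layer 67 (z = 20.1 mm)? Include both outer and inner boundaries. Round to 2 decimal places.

At z = 20.1 mm: the 12×30 cube contributes its full rectangle (perimeter 84.00 mm); the 10×24 cube at (4.5, 12) contributes its full rectangle (perimeter 68.00 mm); the cylinder at (-3, 2.5) does not reach this height (z outside [7.5, 19]); the r=7 cylinder at (13, 1.5) contributes a regular 8-gon of circumradius 7 (perimeter = 2·8·7.000·sin(180°/8) = 42.86 mm); Merging all regions: the regions partially overlap (shared area 171.39 mm²), so the edge portions inside another operand are dropped and the merged outline is re-measured after clipping — boundary = 119.14 mm; (whole slice rotated 35° about Z — lengths, areas and connectivity unchanged). Overall, the cross-section is a single solid region. Total boundary length (outer) = 119.14 mm.

119.14 mm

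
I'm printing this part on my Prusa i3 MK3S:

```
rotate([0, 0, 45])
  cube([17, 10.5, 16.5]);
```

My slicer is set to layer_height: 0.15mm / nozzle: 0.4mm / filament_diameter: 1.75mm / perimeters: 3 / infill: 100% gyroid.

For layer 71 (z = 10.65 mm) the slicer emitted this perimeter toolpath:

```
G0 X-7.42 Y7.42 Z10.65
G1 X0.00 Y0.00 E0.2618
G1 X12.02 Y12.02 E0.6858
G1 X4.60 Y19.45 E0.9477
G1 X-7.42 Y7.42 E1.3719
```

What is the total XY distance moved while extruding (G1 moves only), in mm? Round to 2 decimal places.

55.00 mm

Sum the Euclidean lengths of each G1 segment: total = 55.00 mm.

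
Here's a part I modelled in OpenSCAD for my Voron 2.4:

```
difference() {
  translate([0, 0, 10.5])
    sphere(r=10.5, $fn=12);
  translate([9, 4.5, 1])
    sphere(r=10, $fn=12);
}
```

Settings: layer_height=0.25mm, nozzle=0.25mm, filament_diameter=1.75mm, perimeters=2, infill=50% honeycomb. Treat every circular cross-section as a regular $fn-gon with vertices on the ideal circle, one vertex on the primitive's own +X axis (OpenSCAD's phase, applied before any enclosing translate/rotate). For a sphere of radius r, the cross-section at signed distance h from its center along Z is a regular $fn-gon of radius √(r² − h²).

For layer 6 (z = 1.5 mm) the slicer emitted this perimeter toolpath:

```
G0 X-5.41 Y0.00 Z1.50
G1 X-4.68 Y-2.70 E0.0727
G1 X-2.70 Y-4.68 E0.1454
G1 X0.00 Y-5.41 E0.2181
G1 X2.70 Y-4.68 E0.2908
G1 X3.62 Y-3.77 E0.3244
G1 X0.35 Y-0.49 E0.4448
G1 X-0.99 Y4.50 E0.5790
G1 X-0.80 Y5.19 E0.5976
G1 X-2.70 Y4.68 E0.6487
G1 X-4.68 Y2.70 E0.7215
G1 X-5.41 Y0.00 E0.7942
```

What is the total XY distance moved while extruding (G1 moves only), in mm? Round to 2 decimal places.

30.56 mm

Sum the Euclidean lengths of each G1 segment: total = 30.56 mm.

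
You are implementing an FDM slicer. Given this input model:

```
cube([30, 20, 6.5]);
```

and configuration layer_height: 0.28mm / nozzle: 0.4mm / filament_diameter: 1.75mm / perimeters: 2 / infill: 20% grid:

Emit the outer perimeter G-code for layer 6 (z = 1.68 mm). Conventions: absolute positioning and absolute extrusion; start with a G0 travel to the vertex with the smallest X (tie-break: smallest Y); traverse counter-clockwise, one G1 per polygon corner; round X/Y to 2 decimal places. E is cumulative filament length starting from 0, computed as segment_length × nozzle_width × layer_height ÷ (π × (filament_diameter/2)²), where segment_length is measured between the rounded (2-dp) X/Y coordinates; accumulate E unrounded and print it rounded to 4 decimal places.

G0 X0.00 Y0.00 Z1.68
G1 X30.00 Y0.00 E1.3969
G1 X30.00 Y20.00 E2.3282
G1 X0.00 Y20.00 E3.7251
G1 X0.00 Y0.00 E4.6564

At z = 1.68 mm: the cube is present — its section is the full 30×20 rectangle. The outline is a single polygon with 4 vertices. Extrusion per mm of travel: 0.4 × 0.28 / (π × 0.875²) = 0.046564. Accumulating E over each segment gives final E = 4.6564.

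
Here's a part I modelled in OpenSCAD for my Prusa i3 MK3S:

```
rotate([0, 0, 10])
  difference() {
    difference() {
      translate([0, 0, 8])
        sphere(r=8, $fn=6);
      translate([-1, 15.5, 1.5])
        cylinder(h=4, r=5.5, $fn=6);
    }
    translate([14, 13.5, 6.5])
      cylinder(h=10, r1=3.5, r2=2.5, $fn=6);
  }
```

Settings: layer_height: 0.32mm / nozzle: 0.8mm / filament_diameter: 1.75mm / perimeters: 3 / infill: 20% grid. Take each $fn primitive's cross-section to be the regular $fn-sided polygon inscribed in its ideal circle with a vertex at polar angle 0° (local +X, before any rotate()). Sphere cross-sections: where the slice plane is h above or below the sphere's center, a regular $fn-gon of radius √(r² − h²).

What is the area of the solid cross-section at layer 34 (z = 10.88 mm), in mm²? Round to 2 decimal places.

At z = 10.88 mm: the r=8 sphere contributes a regular 6-gon of circumradius √(8²−2.88²) = 7.464 (area = (6/2)·7.464²·sin(360°/6) = 144.73 mm²); the cylinder at (-1, 15.5) is not intersected at this z (z outside [1.5, 5.5]); Taking the first minus the rest: none of the subtracted shapes is present at this height, so the r=8 sphere is unchanged — area = 144.73 mm²; the cone at (14, 13.5) contributes a regular 6-gon of circumradius 3.062 (interpolated between r1=3.5 and r2=2.5 at t=0.438) (area = (6/2)·3.062²·sin(360°/6) = 24.36 mm²); Taking the first minus the rest: starting from the result so far (144.73 mm²), the cone at (14, 13.5) misses the remaining region (no effect) — area = 144.73 mm²; (rotated 10° about Z; rotation is an isometry so areas/perimeters/island counts are preserved). Overall, the cross-section is a single solid region. Net area = 144.73 mm².

144.73 mm²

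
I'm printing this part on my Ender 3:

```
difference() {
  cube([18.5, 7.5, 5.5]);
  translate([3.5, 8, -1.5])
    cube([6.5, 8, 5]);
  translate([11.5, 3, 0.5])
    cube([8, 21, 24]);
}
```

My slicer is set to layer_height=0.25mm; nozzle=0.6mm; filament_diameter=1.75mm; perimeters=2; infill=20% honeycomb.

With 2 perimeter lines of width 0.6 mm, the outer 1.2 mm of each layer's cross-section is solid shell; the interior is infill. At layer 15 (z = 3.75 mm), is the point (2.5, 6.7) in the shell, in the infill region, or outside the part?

At z = 3.75 mm: the cube (footprint 18.5×7.5) is included at this height; the cube at (3.5, 8) is not intersected at this z (z outside [-1.5, 3.5]); the cube at (11.5, 3) (footprint 8×21) is included at this height; After the difference (first − rest): starting from the 18.5×7.5 cube, the 8×21 cube at (11.5, 3) partially overlaps it — only the 31.50 mm² overlap (of its 168.00 mm²) is removed, clipping the outline — 1 connected region. Overall, the cross-section is a single solid region. The nearest boundary edge runs (0.00, 7.50)→(11.50, 7.50); distance from the point to it = 0.80 mm. The point is inside the cross-section, 0.80 mm from the nearest boundary — within the 1.2 mm shell band (2 × 0.6).

shell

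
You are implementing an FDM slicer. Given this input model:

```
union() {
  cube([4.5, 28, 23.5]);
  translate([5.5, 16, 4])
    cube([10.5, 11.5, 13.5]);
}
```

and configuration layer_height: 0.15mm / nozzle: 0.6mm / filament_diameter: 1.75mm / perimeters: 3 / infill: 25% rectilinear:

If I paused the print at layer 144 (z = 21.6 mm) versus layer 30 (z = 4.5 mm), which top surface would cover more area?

Layer 144 (z = 21.6): the cube is present — its section is the full 4.5×28 rectangle (area 126.00 mm²); the cube at (5.5, 16) is not intersected at this z (z outside [4, 17.5]); Taking the union: only the 4.5×28 cube is present, so the union is just that shape — area = 126.00 mm². So its area = 126.00 mm². Layer 30 (z = 4.5): the 4.5×28 cube contributes its full rectangle (area 126.00 mm²); the 10.5×11.5 cube at (5.5, 16) contributes its full rectangle (area 120.75 mm²); Combining (union): the 2 present regions are separate (no shared area or edge), so areas and boundary lengths simply add and each stays a separate island — area = 246.75 mm². So its area = 246.75 mm². Layer 30 is larger (246.75 vs 126.00 mm²).

layer 30 (z = 4.5 mm)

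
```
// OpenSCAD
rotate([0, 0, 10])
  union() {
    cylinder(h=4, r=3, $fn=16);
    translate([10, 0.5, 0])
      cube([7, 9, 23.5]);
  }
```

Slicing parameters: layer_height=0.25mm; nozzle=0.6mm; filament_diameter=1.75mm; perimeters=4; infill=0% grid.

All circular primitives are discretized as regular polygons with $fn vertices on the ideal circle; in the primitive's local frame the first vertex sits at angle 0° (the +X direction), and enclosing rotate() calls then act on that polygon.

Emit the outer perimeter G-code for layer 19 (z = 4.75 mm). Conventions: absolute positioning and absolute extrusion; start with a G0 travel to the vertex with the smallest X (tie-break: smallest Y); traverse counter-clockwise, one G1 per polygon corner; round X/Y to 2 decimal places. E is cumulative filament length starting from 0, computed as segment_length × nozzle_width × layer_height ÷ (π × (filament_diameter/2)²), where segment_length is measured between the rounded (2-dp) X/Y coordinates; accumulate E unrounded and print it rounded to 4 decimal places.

At z = 4.75 mm: the cylinder is absent (z outside [0, 4]); the cube at (10, 0.5) (footprint 7×9) is included at this height; Taking the union: only the 7×9 cube at (10, 0.5) is present, so the union is just that shape — 1 connected region; (whole slice rotated 10° about Z — lengths, areas and connectivity unchanged). The outline is a single polygon with 4 vertices. Extrusion per mm of travel: 0.6 × 0.25 / (π × 0.875²) = 0.062363. Accumulating E over each segment gives final E = 1.9953.

G0 X8.20 Y11.09 Z4.75
G1 X9.76 Y2.23 E0.5610
G1 X16.65 Y3.44 E0.9973
G1 X15.09 Y12.31 E1.5589
G1 X8.20 Y11.09 E1.9953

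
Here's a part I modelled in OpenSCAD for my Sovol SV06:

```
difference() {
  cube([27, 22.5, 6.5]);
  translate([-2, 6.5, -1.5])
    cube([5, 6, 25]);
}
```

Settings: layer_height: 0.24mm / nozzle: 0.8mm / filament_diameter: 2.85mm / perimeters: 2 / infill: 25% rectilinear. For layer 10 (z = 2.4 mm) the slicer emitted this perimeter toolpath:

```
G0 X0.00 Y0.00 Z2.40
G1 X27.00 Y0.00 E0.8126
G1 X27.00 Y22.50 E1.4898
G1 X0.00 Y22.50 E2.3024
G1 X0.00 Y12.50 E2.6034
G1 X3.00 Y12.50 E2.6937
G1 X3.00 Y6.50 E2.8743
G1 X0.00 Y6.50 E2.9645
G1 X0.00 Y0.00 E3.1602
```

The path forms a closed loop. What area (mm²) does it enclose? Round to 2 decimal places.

589.50 mm²

Apply the shoelace formula to the sequence of (X, Y) vertices; enclosed area = 589.50 mm².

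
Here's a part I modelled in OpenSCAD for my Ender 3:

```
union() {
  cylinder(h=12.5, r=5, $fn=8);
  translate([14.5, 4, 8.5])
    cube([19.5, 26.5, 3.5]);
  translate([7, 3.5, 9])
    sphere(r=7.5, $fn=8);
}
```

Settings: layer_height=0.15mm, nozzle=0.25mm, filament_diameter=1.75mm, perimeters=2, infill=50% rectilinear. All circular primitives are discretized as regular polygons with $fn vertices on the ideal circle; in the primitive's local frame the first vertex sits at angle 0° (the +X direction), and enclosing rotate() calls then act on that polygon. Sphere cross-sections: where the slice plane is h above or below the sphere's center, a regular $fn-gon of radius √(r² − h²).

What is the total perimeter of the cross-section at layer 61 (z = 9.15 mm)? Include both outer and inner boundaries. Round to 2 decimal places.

148.38 mm

At z = 9.15 mm: the cylinder: section is a regular 8-gon, circumradius r=5 (perimeter = 2·8·5.000·sin(180°/8) = 30.61 mm); the cube at (14.5, 4) (footprint 19.5×26.5) is included at this height (perimeter 92.00 mm); the r=7.5 sphere at (7, 3.5) slices to a regular 8-gon of circumradius 7.498 (√(r²−h²) with h=0.15 from center) (perimeter = 2·8·7.498·sin(180°/8) = 45.91 mm); Merging all regions: the regions partially overlap (shared area 24.28 mm²), so the edge portions inside another operand are dropped and the merged outline is re-measured after clipping — boundary = 148.38 mm. Overall, the cross-section has 2 separate islands. Total boundary length (outer) = 148.38 mm.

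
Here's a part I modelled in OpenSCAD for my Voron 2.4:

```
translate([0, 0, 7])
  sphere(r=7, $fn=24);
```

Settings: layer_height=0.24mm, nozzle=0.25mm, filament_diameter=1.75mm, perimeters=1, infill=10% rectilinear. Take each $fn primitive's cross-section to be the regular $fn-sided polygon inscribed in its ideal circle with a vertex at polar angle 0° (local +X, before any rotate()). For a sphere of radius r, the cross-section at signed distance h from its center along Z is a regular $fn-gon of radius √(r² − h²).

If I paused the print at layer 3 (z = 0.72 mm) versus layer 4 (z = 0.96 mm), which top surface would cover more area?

Layer 3 (z = 0.72): the sphere: section is a regular 24-gon, circumradius = √(r²−h²) = √(7²−6.28²) = 3.092 (area = (24/2)·3.092²·sin(360°/24) = 29.70 mm²). So its area = 29.70 mm². Layer 4 (z = 0.96): the r=7 sphere contributes a regular 24-gon of circumradius √(7²−6.04²) = 3.538 (area = (24/2)·3.538²·sin(360°/24) = 38.88 mm²). So its area = 38.88 mm². Layer 4 is larger (38.88 vs 29.70 mm²).

layer 4 (z = 0.96 mm)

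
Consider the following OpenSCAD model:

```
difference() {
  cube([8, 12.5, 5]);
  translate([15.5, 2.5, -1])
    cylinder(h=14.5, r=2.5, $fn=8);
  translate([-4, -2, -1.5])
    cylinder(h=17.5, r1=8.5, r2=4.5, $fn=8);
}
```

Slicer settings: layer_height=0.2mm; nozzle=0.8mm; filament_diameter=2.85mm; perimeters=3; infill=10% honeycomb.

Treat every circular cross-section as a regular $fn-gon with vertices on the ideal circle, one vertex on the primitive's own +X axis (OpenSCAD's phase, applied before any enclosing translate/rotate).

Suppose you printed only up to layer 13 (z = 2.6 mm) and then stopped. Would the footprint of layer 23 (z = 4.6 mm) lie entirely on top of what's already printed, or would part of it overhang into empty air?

part overhangs

Compare the two slices. At z = 2.6: the cube is present — its section is the full 8×12.5 rectangle (area 100.00 mm²); the r=2.5 cylinder at (15.5, 2.5) gives a regular 8-gon of circumradius 2.5 (constant along its height) (area = (8/2)·2.500²·sin(360°/8) = 17.68 mm²); the cone at (-4, -2) (r1=8.5→r2=4.5) has section circumradius 7.563 here — a regular 8-gon (area = (8/2)·7.563²·sin(360°/8) = 161.78 mm²); Taking the first minus the rest: starting from the 8×12.5 cube (100.00 mm²), the r=2.5 cylinder at (15.5, 2.5) misses the remaining region (no effect); the cone at (-4, -2) partially overlaps it — only the 7.21 mm² overlap (of its 161.78 mm²) is removed, clipping the outline — area = 92.79 mm². At z = 4.6: the cube is present — its section is the full 8×12.5 rectangle (area 100.00 mm²); the r=2.5 cylinder at (15.5, 2.5) gives a regular 8-gon of circumradius 2.5 (constant along its height) (area = (8/2)·2.500²·sin(360°/8) = 17.68 mm²); the cone at (-4, -2) (r1=8.5→r2=4.5) has section circumradius 7.106 here — a regular 8-gon (area = (8/2)·7.106²·sin(360°/8) = 142.81 mm²); Taking the first minus the rest: starting from the 8×12.5 cube (100.00 mm²), the r=2.5 cylinder at (15.5, 2.5) misses the remaining region (no effect); the cone at (-4, -2) partially overlaps it — only the 5.21 mm² overlap (of its 142.81 mm²) is removed, clipping the outline — area = 94.79 mm². Checking containment: at z = 4.6 the cross-section extends beyond the z = 2.6 cross-section by about 2.00 mm².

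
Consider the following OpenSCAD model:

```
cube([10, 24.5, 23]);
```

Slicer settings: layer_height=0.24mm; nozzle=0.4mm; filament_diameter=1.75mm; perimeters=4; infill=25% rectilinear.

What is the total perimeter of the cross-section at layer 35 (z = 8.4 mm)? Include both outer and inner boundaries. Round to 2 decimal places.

69.00 mm

At z = 8.4 mm: the cube is present — its section is the full 10×24.5 rectangle (perimeter 69.00 mm). Overall, the cross-section is a single solid region. Total boundary length (outer) = 69.00 mm.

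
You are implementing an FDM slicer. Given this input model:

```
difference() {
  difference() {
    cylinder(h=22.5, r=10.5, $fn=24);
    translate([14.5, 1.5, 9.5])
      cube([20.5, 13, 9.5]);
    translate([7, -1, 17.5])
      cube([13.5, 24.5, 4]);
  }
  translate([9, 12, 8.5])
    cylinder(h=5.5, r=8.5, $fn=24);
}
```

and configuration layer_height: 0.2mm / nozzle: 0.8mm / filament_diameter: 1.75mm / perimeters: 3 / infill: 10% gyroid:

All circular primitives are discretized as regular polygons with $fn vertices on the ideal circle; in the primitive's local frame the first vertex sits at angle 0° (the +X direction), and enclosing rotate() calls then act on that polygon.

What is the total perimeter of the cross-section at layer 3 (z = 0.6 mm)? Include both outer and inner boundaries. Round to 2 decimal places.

At z = 0.6 mm: the r=10.5 cylinder gives a regular 24-gon of circumradius 10.5 (constant along its height) (perimeter = 2·24·10.500·sin(180°/24) = 65.79 mm); the cube at (14.5, 1.5) does not reach this height (z outside [9.5, 19]); the cube at (7, -1) is absent (z outside [17.5, 21.5]); Taking the first minus the rest: none of the subtracted shapes is present at this height, so the r=10.5 cylinder is unchanged — boundary = 65.79 mm; the cylinder at (9, 12) is absent (z outside [8.5, 14]); Subtracting the remaining from the first: none of the subtracted shapes is present at this height, so that combined region is unchanged — boundary = 65.79 mm. Overall, the cross-section is a single solid region. Total boundary length (outer) = 65.79 mm.

65.79 mm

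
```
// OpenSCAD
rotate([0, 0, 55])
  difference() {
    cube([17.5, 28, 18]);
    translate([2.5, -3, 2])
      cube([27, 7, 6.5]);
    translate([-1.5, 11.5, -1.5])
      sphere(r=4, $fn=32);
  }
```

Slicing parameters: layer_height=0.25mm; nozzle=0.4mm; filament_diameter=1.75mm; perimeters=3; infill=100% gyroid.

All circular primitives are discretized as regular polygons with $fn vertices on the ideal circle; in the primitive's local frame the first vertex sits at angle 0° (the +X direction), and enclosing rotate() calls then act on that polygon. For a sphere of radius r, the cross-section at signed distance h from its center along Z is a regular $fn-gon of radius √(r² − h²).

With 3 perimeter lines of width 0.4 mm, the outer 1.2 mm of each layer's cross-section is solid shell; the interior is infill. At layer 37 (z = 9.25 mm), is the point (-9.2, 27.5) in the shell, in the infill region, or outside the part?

shell

At z = 9.25 mm: the cube is present — its section is the full 17.5×28 rectangle; the cube at (2.5, -3) does not reach this height (z outside [2, 8.5]); the sphere at (-1.5, 11.5) is absent (|z−center|=10.750 > r=4); Taking the first minus the rest: none of the subtracted shapes is present at this height, so the 17.5×28 cube is unchanged — 1 connected region; (rotated 55° about Z; rotation is an isometry so areas/perimeters/island counts are preserved). Overall, the cross-section is a single solid region. Undo the 55° rotation: the query point maps to (17.250, 23.310) in the un-rotated model frame. The nearest boundary edge runs (17.50, 0.00)→(17.50, 28.00); distance from the point to it = 0.25 mm. The point is inside the cross-section, 0.25 mm from the nearest boundary — within the 1.2 mm shell band (3 × 0.4).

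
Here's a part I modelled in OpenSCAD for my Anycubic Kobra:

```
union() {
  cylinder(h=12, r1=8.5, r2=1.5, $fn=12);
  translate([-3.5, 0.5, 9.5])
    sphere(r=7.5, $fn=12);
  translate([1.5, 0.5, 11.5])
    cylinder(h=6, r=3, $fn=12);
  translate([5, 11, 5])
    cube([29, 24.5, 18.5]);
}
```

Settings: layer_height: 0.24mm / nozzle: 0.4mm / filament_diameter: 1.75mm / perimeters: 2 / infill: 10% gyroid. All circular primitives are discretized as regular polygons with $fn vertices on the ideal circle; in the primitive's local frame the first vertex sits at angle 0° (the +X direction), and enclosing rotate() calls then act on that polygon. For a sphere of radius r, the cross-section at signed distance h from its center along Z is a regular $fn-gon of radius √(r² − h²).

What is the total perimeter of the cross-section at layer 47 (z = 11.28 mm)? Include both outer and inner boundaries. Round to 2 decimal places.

At z = 11.28 mm: the cone: at t=0.940 of its height the radius interpolates to r₁+(r₂−r₁)t = 1.920, giving a regular 12-gon of that circumradius (perimeter = 2·12·1.920·sin(180°/12) = 11.93 mm); the sphere at (-3.5, 0.5): section is a regular 12-gon, circumradius = √(r²−h²) = √(7.5²−1.78²) = 7.286 (perimeter = 2·12·7.286·sin(180°/12) = 45.26 mm); the cylinder at (1.5, 0.5) is not intersected at this z (z outside [11.5, 17.5]); the cube at (5, 11) is present — its section is the full 29×24.5 rectangle (perimeter 107.00 mm); Combining (union): the regions partially overlap (shared area 11.06 mm²), so the edge portions inside another operand are dropped and the merged outline is re-measured after clipping — boundary = 152.26 mm. Overall, the cross-section has 2 separate islands. Total boundary length (outer) = 152.26 mm.

152.26 mm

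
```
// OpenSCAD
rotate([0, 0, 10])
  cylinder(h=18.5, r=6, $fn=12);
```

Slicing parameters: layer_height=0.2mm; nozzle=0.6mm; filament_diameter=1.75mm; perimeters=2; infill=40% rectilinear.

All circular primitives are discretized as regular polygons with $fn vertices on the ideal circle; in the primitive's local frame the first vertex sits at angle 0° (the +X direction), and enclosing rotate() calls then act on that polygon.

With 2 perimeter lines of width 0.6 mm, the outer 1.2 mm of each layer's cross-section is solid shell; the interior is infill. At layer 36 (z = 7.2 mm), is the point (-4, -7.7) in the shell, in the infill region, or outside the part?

outside

At z = 7.2 mm: the r=6 cylinder gives a regular 12-gon of circumradius 6 (constant along its height); (whole slice rotated 10° about Z — lengths, areas and connectivity unchanged). Overall, the cross-section is a single solid region. Undo the 10° rotation: the query point maps to (-5.276, -6.888) in the un-rotated model frame. The nearest boundary edge runs (-5.20, -3.00)→(-3.00, -5.20); distance from the point to it = 2.81 mm. The point is not inside any of the regions above, so it lies outside the cross-section (2.81 mm from the nearest boundary).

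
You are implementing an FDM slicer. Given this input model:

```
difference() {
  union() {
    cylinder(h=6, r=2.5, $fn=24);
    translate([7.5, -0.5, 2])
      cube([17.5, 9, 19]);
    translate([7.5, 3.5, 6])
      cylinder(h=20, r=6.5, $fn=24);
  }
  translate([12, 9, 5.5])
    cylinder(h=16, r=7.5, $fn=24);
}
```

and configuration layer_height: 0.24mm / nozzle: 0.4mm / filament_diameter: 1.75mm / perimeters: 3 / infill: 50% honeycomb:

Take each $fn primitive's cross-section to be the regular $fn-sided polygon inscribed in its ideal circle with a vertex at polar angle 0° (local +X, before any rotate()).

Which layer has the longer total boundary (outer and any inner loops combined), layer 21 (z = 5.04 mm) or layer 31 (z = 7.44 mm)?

Layer 21 (z = 5.04): the r=2.5 cylinder gives a regular 24-gon of circumradius 2.5 (constant along its height) (perimeter = 2·24·2.500·sin(180°/24) = 15.66 mm); the cube at (7.5, -0.5) (footprint 17.5×9) is included at this height (perimeter 53.00 mm); the cylinder at (7.5, 3.5) is absent (z outside [6, 26]); Combining (union): the 2 present regions are separate (no shared area or edge), so areas and boundary lengths simply add and each stays a separate island — boundary = 68.66 mm; the cylinder at (12, 9) is absent (z outside [5.5, 21.5]); Taking the first minus the rest: none of the subtracted shapes is present at this height, so the result so far is unchanged — boundary = 68.66 mm. So its perimeter = 68.66 mm. Layer 31 (z = 7.44): the cylinder is not intersected at this z (z outside [0, 6]); the 17.5×9 cube at (7.5, -0.5) contributes its full rectangle (perimeter 53.00 mm); the r=6.5 cylinder at (7.5, 3.5) gives a regular 24-gon of circumradius 6.5 (constant along its height) (perimeter = 2·24·6.500·sin(180°/24) = 40.72 mm); Merging all regions: the regions partially overlap (shared area 52.80 mm²), so the edge portions inside another operand are dropped and the merged outline is re-measured after clipping — boundary = 65.51 mm; the r=7.5 cylinder at (12, 9) gives a regular 24-gon of circumradius 7.5 (constant along its height) (perimeter = 2·24·7.500·sin(180°/24) = 46.99 mm); Subtracting the remaining from the first: starting from the result so far, the r=7.5 cylinder at (12, 9) partially overlaps it — only the 87.62 mm² overlap (of its 174.70 mm²) is removed, clipping the outline — boundary = 73.37 mm. So its perimeter = 73.37 mm. Layer 31 is larger (73.37 vs 68.66 mm).

layer 31 (z = 7.44 mm)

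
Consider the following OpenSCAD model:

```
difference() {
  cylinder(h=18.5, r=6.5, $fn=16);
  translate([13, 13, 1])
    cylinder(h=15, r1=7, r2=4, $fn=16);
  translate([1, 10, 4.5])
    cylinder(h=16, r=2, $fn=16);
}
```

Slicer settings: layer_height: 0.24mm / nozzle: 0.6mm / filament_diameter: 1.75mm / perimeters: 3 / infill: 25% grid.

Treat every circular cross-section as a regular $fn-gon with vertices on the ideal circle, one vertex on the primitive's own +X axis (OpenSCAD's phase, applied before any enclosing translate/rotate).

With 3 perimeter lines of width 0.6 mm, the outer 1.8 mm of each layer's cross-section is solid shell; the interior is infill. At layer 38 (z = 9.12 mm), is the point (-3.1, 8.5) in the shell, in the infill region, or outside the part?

outside

At z = 9.12 mm: the r=6.5 cylinder contributes a regular 16-gon of circumradius 6.5; the cone at (13, 13) contributes a regular 16-gon of circumradius 5.376 (interpolated between r1=7 and r2=4 at t=0.541); the r=2 cylinder at (1, 10) gives a regular 16-gon of circumradius 2 (constant along its height); Taking the first minus the rest: starting from the r=6.5 cylinder, the cone at (13, 13) misses the remaining region (no effect); the r=2 cylinder at (1, 10) misses the remaining region (no effect) — 1 connected region. Overall, the cross-section is a single solid region. The nearest boundary edge runs (-4.60, 4.60)→(-2.49, 6.01); distance from the point to it = 2.57 mm. The point is not inside any of the regions above, so it lies outside the cross-section (2.57 mm from the nearest boundary).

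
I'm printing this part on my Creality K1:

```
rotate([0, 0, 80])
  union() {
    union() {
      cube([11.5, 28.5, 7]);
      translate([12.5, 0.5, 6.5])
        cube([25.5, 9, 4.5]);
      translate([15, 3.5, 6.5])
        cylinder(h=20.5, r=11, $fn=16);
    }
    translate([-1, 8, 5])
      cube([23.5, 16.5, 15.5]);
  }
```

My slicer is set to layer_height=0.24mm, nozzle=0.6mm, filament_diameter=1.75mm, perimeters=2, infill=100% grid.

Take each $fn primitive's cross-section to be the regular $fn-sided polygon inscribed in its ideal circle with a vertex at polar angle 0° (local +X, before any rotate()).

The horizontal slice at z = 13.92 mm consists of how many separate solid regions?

1

At z = 13.92 mm: the cube does not reach this height (z outside [0, 7]); the cube at (12.5, 0.5) is absent (z outside [6.5, 11]); the cylinder at (15, 3.5): section is a regular 16-gon, circumradius r=11; Combining (union): only the r=11 cylinder at (15, 3.5) is present, so the union is just that shape — 1 connected region; the cube at (-1, 8) (footprint 23.5×16.5) is included at this height; Taking the union: the regions partially overlap (shared area 85.76 mm²), so overlapping operands fuse into one piece — 1 connected region; (whole slice rotated 80° about Z — lengths, areas and connectivity unchanged). The result has 1 disconnected region.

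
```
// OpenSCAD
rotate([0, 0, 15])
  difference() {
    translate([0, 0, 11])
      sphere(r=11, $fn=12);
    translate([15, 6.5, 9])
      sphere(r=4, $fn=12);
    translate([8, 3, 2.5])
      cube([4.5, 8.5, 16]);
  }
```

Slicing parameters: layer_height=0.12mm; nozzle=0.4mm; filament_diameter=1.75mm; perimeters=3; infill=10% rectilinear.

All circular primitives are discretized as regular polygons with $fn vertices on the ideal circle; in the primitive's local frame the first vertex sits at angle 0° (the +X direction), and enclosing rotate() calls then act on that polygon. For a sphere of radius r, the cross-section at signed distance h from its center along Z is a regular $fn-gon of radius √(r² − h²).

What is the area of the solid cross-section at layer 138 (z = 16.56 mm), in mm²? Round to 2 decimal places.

At z = 16.56 mm: the r=11 sphere slices to a regular 12-gon of circumradius 9.491 (√(r²−h²) with h=5.56 from center) (area = (12/2)·9.491²·sin(360°/12) = 270.26 mm²); the sphere at (15, 6.5) does not reach this height (|z−center|=7.560 > r=4); the cube at (8, 3) is present — its section is the full 4.5×8.5 rectangle (area 38.25 mm²); After the difference (first − rest): starting from the r=11 sphere (270.26 mm²), the 4.5×8.5 cube at (8, 3) partially overlaps it — only the 0.82 mm² overlap (of its 38.25 mm²) is removed, clipping the outline — area = 269.44 mm²; (rotated 15° about Z; rotation is an isometry so areas/perimeters/island counts are preserved). Overall, the cross-section is a single solid region. Net area = 269.44 mm².

269.44 mm²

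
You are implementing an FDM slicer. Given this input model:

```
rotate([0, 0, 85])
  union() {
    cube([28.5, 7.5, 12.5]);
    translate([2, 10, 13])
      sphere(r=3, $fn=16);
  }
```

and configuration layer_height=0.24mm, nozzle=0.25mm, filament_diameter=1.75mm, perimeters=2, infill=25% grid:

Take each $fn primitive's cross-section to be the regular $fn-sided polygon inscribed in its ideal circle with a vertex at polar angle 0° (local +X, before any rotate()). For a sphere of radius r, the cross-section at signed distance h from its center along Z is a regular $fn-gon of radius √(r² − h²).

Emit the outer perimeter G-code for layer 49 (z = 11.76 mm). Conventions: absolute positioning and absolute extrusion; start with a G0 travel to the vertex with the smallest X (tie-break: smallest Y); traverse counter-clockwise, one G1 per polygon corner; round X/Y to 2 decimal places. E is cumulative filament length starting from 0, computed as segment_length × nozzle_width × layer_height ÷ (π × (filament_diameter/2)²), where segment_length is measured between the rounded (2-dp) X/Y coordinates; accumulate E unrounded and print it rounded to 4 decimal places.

At z = 11.76 mm: the cube (footprint 28.5×7.5) is included at this height; the sphere at (2, 10): section is a regular 16-gon, circumradius = √(r²−h²) = √(3²−1.24²) = 2.732; Taking the union: the regions partially overlap (shared area 0.27 mm²), so overlapping operands fuse into one piece — 1 connected region; (rotated 85° about Z; rotation is an isometry so areas/perimeters/island counts are preserved). The outline is a single polygon with 19 vertices. Extrusion per mm of travel: 0.25 × 0.24 / (π × 0.875²) = 0.024945. Accumulating E over each segment gives final E = 2.1126.

G0 X-12.51 Y3.10 Z11.76
G1 X-12.39 Y2.04 E0.0266
G1 X-11.88 Y1.11 E0.0531
G1 X-11.05 Y0.44 E0.0797
G1 X-10.03 Y0.14 E0.1062
G1 X-8.97 Y0.26 E0.1328
G1 X-8.03 Y0.77 E0.1595
G1 X-7.39 Y1.57 E0.1850
G1 X-7.47 Y0.65 E0.2081
G1 X0.00 Y0.00 E0.3951
G1 X2.48 Y28.39 E1.1060
G1 X-4.99 Y29.05 E1.2931
G1 X-7.20 Y3.72 E1.9273
G1 X-7.70 Y4.62 E1.9530
G1 X-8.53 Y5.29 E1.9796
G1 X-9.55 Y5.59 E2.0061
G1 X-10.61 Y5.47 E2.0328
G1 X-11.54 Y4.96 E2.0592
G1 X-12.21 Y4.13 E2.0858
G1 X-12.51 Y3.10 E2.1126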